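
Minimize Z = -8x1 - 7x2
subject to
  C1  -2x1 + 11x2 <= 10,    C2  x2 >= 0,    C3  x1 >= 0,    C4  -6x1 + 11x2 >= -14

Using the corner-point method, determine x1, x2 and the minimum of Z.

Vertices and Z = -8x1 - 7x2:
  (0, 10/11) → Z = -70/11
  (6, 2) → Z = -62
  (0, 0) → Z = 0
  (7/3, 0) → Z = -56/3

At the optimal vertex, -2x1 + 11x2 = 10 and -6x1 + 11x2 = -14.
Solving simultaneously gives x1 = 6, x2 = 2.

x1 = 6, x2 = 2, minimum Z = -62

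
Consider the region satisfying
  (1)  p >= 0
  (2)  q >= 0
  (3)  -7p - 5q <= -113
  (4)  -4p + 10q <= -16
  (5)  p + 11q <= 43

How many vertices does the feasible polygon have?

3

Of the 10 pairwise boundary intersections, those satisfying every inequality are:
  (113/7, 0)
  (43, 0)
  (257/18, 47/18)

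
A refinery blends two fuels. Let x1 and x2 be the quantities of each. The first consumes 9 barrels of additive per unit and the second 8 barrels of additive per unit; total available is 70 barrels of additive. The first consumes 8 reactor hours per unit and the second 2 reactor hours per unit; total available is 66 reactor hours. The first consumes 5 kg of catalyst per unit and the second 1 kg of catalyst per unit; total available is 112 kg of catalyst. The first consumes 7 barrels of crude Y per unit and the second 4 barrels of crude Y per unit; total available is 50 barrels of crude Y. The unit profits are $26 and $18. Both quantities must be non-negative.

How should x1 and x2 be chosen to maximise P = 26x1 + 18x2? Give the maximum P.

x1 = 6, x2 = 2, maximum P = 192

Corner points and P = 26x1 + 18x2:
  (0, 0) → P = 0
  (0, 35/4) → P = 315/2
  (50/7, 0) → P = 1300/7
  (6, 2) → P = 192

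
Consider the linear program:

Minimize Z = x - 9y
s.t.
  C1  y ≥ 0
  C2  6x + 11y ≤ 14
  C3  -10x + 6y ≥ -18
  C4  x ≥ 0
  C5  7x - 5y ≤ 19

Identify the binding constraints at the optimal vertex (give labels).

C2 and C4

Corner points and Z = x - 9y:
  (9/5, 0) → Z = 9/5
  (0, 0) → Z = 0
  (141/73, 16/73) → Z = -3/73
  (0, 14/11) → Z = -126/11

The minimum is at (0, 14/11). Substituting into each constraint, equality holds for C2 and C4; the remaining constraints have slack.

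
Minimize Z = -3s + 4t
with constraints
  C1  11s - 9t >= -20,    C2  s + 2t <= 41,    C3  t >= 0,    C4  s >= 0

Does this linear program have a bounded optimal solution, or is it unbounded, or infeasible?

bounded optimum

Feasible corners and Z = -3s + 4t:
  (329/31, 471/31) → Z = 897/31
  (0, 20/9) → Z = 80/9
  (41, 0) → Z = -123
  (0, 0) → Z = 0
The feasible region has finitely many vertices and no improving ray; the minimum is -123 at (41, 0).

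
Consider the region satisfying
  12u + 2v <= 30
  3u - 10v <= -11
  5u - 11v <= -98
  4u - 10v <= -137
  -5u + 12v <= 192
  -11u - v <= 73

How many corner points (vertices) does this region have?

Intersecting each pair of boundary lines and keeping only the points that satisfy every inequality leaves:
  (13/64, 441/32)
  (-12/77, 1227/77)
  (-289/38, 405/38)
  (-1068/137, 1747/137)

4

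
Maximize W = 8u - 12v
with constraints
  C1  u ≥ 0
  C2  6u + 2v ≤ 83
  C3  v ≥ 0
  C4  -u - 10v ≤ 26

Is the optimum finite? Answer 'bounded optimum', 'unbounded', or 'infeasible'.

Corner points and W = 8u - 12v:
  (0, 83/2) → W = -498
  (0, 0) → W = 0
  (83/6, 0) → W = 332/3
The feasible region has finitely many vertices and no improving ray; the maximum is 332/3 at (83/6, 0).

bounded optimum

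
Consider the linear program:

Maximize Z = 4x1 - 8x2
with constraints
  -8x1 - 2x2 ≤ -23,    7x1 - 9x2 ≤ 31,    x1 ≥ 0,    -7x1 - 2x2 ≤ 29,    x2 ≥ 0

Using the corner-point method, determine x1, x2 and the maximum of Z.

Extreme points and Z = 4x1 - 8x2:
  (0, 23/2) → Z = -92
  (23/8, 0) → Z = 23/2
  (31/7, 0) → Z = 124/7
The feasible region is unbounded (it extends along (0, 1), (9, 7)), but Z strictly decreases along every unbounded feasible direction, so there is no improving ray and the maximum is attained at a vertex.

The binding constraints are 7x1 - 9x2 = 31 and x2 = 0.
Solving simultaneously gives x1 = 31/7, x2 = 0.

x1 = 31/7, x2 = 0, maximum Z = 124/7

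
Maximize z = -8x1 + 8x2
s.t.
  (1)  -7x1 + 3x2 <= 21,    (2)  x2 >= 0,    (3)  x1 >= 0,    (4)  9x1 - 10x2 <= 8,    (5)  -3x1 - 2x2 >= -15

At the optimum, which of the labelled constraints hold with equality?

Corner points and z = -8x1 + 8x2:
  (0, 7) → z = 56
  (3/23, 168/23) → z = 1320/23
  (0, 0) → z = 0
  (8/9, 0) → z = -64/9
  (83/24, 37/16) → z = -55/6

The maximum is at (3/23, 168/23). Substituting into each constraint, equality holds for (1) and (5); the remaining constraints have slack.

(1) and (5)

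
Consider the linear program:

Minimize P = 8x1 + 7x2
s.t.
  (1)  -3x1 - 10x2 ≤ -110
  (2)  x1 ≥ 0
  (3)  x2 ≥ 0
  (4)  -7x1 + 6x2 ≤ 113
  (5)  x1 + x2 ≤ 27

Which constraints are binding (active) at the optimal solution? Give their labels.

Corner points and P = 8x1 + 7x2:
  (0, 11) → P = 77
  (160/7, 29/7) → P = 1483/7
  (0, 113/6) → P = 791/6
  (49/13, 302/13) → P = 2506/13

The minimum is at (0, 11). Substituting into each constraint, equality holds for (1) and (2); the remaining constraints have slack.

(1) and (2)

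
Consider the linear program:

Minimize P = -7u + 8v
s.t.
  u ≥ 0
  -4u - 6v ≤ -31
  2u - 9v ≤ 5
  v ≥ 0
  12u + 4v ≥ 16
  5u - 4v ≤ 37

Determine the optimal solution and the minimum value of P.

Extreme points and P = -7u + 8v:
  (0, 31/6) → P = 124/3
  (103/16, 7/8) → P = -609/16
  (313/37, 49/37) → P = -1799/37
The feasible region is unbounded (it extends along (0, 1), (4, 5)), but P strictly increases along every unbounded feasible direction, so there is no improving ray and the minimum is attained at a vertex.

The binding constraints are 2u - 9v = 5 and 5u - 4v = 37.
Solving simultaneously gives u = 313/37, v = 49/37.

u = 313/37, v = 49/37, minimum P = -1799/37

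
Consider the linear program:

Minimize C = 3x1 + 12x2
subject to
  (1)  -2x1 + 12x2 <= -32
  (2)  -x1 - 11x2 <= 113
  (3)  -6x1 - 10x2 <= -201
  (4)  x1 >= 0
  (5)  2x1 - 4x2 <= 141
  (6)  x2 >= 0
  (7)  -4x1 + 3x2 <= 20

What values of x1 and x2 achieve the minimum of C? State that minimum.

Extreme points and C = 3x1 + 12x2:
  (683/23, 105/46) → C = 2679/23
  (391/4, 109/8) → C = 1827/4
  (67/2, 0) → C = 201/2
  (141/2, 0) → C = 423/2

x1 = 67/2, x2 = 0, minimum C = 201/2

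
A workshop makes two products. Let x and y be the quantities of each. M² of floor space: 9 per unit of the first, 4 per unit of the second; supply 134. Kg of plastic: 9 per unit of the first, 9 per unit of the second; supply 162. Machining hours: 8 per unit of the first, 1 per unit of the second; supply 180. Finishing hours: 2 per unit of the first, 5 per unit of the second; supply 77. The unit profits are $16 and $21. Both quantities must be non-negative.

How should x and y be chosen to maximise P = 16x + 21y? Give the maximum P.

Corner points and P = 16x + 21y:
  (0, 0) → P = 0
  (0, 77/5) → P = 1617/5
  (134/9, 0) → P = 2144/9
  (62/5, 28/5) → P = 316
  (13/3, 41/3) → P = 1069/3

At the optimal vertex, 9x + 9y = 162 and 2x + 5y = 77.
Solving simultaneously gives x = 13/3, y = 41/3.

x = 13/3, y = 41/3, maximum P = 1069/3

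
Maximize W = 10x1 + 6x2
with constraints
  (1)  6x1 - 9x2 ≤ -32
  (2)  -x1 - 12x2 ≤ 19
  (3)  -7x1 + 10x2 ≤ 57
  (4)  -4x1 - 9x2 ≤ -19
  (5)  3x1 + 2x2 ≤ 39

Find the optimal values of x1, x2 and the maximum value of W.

x1 = 287/39, x2 = 110/13, maximum W = 4850/39

Feasible corners and W = 10x1 + 6x2:
  (-13/10, 121/45) → W = 47/15
  (287/39, 110/13) → W = 4850/39
  (-323/103, 361/103) → W = -1064/103
  (69/11, 111/11) → W = 1356/11

At the optimal vertex, 6x1 - 9x2 = -32 and 3x1 + 2x2 = 39.
Solving simultaneously gives x1 = 287/39, x2 = 110/13.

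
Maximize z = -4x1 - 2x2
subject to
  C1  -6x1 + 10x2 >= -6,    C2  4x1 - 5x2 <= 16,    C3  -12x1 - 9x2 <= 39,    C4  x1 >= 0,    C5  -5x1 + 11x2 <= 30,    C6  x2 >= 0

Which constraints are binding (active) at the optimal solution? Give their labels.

Feasible corners and z = -4x1 - 2x2:
  (13, 36/5) → z = -332/5
  (1, 0) → z = -4
  (326/19, 200/19) → z = -1704/19
  (0, 30/11) → z = -60/11
  (0, 0) → z = 0

The maximum is at (0, 0). Substituting into each constraint, equality holds for C4 and C6; the remaining constraints have slack.

C4 and C6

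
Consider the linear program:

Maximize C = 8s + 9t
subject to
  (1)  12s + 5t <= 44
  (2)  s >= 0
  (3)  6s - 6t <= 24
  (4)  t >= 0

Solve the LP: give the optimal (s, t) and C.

s = 0, t = 44/5, maximum C = 396/5

Extreme points and C = 8s + 9t:
  (0, 44/5) → C = 396/5
  (11/3, 0) → C = 88/3
  (0, 0) → C = 0

The optimum lies where 12s + 5t = 44 and s = 0.
Solving simultaneously gives s = 0, t = 44/5.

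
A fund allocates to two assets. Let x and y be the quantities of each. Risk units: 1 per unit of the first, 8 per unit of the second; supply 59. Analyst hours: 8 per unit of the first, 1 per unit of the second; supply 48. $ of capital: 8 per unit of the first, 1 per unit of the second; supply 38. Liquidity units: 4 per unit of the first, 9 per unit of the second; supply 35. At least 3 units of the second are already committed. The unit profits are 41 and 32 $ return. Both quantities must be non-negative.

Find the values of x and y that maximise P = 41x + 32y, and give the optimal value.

x = 2, y = 3, maximum P = 178

Corner points and P = 41x + 32y:
  (0, 35/9) → P = 1120/9
  (0, 3) → P = 96
  (2, 3) → P = 178

The binding constraints are 4x + 9y = 35 and y = 3.
Solving simultaneously gives x = 2, y = 3.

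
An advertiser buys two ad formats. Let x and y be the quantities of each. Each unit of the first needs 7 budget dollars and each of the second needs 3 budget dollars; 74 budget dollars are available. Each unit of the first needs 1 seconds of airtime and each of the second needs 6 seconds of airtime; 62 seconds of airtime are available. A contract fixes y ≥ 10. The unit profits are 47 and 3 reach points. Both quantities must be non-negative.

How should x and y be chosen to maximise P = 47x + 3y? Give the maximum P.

Corner points and P = 47x + 3y:
  (0, 31/3) → P = 31
  (0, 10) → P = 30
  (2, 10) → P = 124

At the optimal vertex, x + 6y = 62 and y = 10.
Solving simultaneously gives x = 2, y = 10.

x = 2, y = 10, maximum P = 124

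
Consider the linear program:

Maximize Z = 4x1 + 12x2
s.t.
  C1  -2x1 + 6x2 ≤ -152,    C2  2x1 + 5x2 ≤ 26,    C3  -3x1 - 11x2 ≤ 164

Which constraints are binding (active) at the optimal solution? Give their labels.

C1 and C2

Vertices and Z = 4x1 + 12x2:
  (458/11, -126/11) → Z = 320/11
  (86/5, -98/5) → Z = -832/5
  (158, -58) → Z = -64

The maximum is at (458/11, -126/11). Substituting into each constraint, equality holds for C1 and C2; the remaining constraints have slack.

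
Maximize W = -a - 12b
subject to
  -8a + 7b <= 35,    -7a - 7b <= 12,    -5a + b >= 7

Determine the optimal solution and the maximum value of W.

Feasible corners and W = -a - 12b:
  (-47/15, 149/105) → W = -1459/105
  (-14/27, 119/27) → W = -1414/27
  (-61/42, -11/42) → W = 193/42

The binding constraints are -7a - 7b = 12 and -5a + b = 7.
Solving simultaneously gives a = -61/42, b = -11/42.

a = -61/42, b = -11/42, maximum W = 193/42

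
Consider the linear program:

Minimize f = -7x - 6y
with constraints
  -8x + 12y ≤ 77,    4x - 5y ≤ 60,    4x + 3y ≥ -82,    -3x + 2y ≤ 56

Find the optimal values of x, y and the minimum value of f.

x = 1105/8, y = 197/2, minimum f = -12463/8

Extreme points and f = -7x - 6y:
  (1105/8, 197/2) → f = -12463/8
  (-135/8, -29/6) → f = 1177/8
  (-115/16, -71/4) → f = 2509/16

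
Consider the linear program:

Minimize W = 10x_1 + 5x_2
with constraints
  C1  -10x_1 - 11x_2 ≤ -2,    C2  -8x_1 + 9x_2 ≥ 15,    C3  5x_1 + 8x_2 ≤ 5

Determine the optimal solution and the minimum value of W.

Vertices and W = 10x_1 + 5x_2:
  (-147/178, 83/89) → W = -320/89
  (-39/25, 8/5) → W = -38/5
  (-75/109, 115/109) → W = -175/109

The optimum lies where -10x_1 - 11x_2 = -2 and 5x_1 + 8x_2 = 5.
Solving simultaneously gives x_1 = -39/25, x_2 = 8/5.

x_1 = -39/25, x_2 = 8/5, minimum W = -38/5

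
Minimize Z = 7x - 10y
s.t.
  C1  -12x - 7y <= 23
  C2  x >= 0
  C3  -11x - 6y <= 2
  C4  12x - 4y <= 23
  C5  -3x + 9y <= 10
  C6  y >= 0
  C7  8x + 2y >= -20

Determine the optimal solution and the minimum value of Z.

Vertices and Z = 7x - 10y:
  (0, 10/9) → Z = -100/9
  (0, 0) → Z = 0
  (247/96, 63/32) → Z = -161/96
  (23/12, 0) → Z = 161/12

x = 0, y = 10/9, minimum Z = -100/9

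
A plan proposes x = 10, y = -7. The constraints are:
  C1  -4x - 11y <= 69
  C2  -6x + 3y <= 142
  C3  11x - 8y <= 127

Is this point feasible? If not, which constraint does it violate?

Constraint C3: 11x - 8y = 166, which is not ≤ 127. All other constraints are satisfied.

not feasible — violates C3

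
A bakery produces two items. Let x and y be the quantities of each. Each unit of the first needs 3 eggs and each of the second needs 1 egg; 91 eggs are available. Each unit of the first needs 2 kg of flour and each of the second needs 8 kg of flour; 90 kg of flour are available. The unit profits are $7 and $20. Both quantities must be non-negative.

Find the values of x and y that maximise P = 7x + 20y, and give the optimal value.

Vertices and P = 7x + 20y:
  (0, 0) → P = 0
  (0, 45/4) → P = 225
  (91/3, 0) → P = 637/3
  (29, 4) → P = 283

x = 29, y = 4, maximum P = 283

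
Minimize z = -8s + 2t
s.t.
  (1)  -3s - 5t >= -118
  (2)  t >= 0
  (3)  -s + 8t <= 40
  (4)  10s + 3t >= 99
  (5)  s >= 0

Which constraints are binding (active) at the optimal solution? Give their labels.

(1) and (2)

Vertices and z = -8s + 2t:
  (118/3, 0) → z = -944/3
  (744/29, 238/29) → z = -5476/29
  (99/10, 0) → z = -396/5
  (672/83, 499/83) → z = -4378/83

The minimum is at (118/3, 0). Substituting into each constraint, equality holds for (1) and (2); the remaining constraints have slack.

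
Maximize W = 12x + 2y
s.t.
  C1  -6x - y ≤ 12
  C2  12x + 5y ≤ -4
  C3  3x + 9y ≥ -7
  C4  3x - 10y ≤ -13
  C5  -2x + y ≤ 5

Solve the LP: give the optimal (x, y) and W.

Corner points and W = 12x + 2y:
  (-19/9, 2/3) → W = -24
  (-17/8, 3/4) → W = -24
  (-7/9, 16/15) → W = -36/5
  (-29/22, 26/11) → W = -122/11

x = -7/9, y = 16/15, maximum W = -36/5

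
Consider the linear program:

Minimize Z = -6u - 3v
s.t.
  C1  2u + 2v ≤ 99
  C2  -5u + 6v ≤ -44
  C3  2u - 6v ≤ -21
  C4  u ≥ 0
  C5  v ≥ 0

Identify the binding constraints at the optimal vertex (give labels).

Corner points and Z = -6u - 3v:
  (31, 37/2) → Z = -483/2
  (69/2, 15) → Z = -252
  (65/3, 193/18) → Z = -973/6

The minimum is at (69/2, 15). Substituting into each constraint, equality holds for C1 and C3; the remaining constraints have slack.

C1 and C3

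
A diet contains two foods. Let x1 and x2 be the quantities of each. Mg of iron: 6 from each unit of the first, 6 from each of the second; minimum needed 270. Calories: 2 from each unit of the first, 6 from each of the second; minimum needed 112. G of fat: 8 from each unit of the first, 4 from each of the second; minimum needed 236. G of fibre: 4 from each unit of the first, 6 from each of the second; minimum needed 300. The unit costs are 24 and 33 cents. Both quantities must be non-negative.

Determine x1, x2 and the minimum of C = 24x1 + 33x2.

Extreme points and C = 24x1 + 33x2:
  (0, 59) → C = 1947
  (75, 0) → C = 1800
  (27/4, 91/2) → C = 3327/2
The feasible region is unbounded (it extends along (0, 1), (1, 0)), but C strictly increases along every unbounded feasible direction, so there is no improving ray and the minimum is attained at a vertex.

At the optimal vertex, 8x1 + 4x2 = 236 and 4x1 + 6x2 = 300.
Solving simultaneously gives x1 = 27/4, x2 = 91/2.

x1 = 27/4, x2 = 91/2, minimum C = 3327/2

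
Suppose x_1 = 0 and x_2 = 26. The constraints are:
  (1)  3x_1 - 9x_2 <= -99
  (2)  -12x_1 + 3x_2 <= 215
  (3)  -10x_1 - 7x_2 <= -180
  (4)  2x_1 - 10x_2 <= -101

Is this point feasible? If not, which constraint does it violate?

(1): -234 ≤ -99 ✓
(2): 78 ≤ 215 ✓
(3): -182 ≤ -180 ✓
(4): -260 ≤ -101 ✓

feasible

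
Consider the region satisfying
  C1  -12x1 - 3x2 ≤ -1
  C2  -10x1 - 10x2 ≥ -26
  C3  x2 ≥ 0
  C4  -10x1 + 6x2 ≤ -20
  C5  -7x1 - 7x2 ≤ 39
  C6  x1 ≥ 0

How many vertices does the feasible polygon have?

3

Pairwise boundary intersections that survive every other constraint:
  (13/5, 0)
  (89/40, 3/8)
  (2, 0)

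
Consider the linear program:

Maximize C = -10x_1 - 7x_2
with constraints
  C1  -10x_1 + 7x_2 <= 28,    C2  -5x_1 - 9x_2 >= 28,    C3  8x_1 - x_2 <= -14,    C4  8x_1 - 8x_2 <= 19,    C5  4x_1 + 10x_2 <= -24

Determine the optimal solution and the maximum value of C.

Corner points and C = -10x_1 - 7x_2:
  (-448/125, -28/25) → C = 1092/25
  (-119/8, -69/4) → C = 539/2
  (-2, -2) → C = 34
  (-131/56, -33/7) → C = 1579/28

x_1 = -119/8, x_2 = -69/4, maximum C = 539/2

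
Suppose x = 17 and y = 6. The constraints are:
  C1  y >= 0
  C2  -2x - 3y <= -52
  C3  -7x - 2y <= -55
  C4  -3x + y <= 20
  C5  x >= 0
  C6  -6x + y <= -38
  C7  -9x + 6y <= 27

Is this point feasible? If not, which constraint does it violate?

feasible

C1: 6 ≥ 0 ✓
C2: -52 ≤ -52 ✓
C3: -131 ≤ -55 ✓
C4: -45 ≤ 20 ✓
C5: 17 ≥ 0 ✓
C6: -96 ≤ -38 ✓
C7: -117 ≤ 27 ✓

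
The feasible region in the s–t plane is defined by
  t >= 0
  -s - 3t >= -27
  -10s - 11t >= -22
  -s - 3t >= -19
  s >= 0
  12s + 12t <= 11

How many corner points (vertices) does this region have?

3

Pairwise boundary intersections that survive every other constraint:
  (0, 0)
  (11/12, 0)
  (0, 11/12)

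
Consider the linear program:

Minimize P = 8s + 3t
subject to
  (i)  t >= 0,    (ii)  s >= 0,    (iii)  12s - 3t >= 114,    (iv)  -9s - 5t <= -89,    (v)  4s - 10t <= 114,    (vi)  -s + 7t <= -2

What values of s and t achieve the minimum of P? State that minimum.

s = 279/29, t = 14/29, minimum P = 2274/29

Vertices and P = 8s + 3t:
  (89/9, 0) → P = 712/9
  (57/2, 0) → P = 228
  (279/29, 14/29) → P = 2274/29
  (88/9, 10/9) → P = 734/9
  (389/9, 53/9) → P = 3271/9

The optimum lies where 12s - 3t = 114 and -9s - 5t = -89.
Solving simultaneously gives s = 279/29, t = 14/29.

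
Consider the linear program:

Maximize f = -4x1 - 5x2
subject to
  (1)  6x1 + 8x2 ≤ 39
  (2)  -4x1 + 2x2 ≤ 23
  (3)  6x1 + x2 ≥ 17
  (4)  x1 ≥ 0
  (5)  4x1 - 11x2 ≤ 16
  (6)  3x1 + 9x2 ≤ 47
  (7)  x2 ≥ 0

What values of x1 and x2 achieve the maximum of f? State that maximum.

Corner points and f = -4x1 - 5x2:
  (97/42, 22/7) → f = -524/21
  (557/98, 30/49) → f = -1264/49
  (17/6, 0) → f = -34/3
  (4, 0) → f = -16

The optimum lies where 6x1 + x2 = 17 and x2 = 0.
Solving simultaneously gives x1 = 17/6, x2 = 0.

x1 = 17/6, x2 = 0, maximum f = -34/3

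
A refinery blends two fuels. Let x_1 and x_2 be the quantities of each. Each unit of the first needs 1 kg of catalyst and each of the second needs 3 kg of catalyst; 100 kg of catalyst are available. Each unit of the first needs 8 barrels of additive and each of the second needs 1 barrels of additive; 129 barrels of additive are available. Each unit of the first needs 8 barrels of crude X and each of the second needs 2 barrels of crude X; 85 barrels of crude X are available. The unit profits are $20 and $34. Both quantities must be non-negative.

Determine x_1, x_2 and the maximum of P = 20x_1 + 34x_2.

Vertices and P = 20x_1 + 34x_2:
  (0, 0) → P = 0
  (0, 100/3) → P = 3400/3
  (85/8, 0) → P = 425/2
  (5/2, 65/2) → P = 1155

The optimum lies where x_1 + 3x_2 = 100 and 8x_1 + 2x_2 = 85.
Solving simultaneously gives x_1 = 5/2, x_2 = 65/2.

x_1 = 5/2, x_2 = 65/2, maximum P = 1155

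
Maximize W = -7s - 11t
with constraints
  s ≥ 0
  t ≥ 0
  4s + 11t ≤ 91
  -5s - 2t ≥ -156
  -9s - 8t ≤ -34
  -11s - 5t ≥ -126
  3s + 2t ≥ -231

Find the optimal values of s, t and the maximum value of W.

Corner points and W = -7s - 11t:
  (0, 91/11) → W = -91
  (0, 17/4) → W = -187/4
  (34/9, 0) → W = -238/9
  (126/11, 0) → W = -882/11
  (931/101, 497/101) → W = -11984/101

s = 34/9, t = 0, maximum W = -238/9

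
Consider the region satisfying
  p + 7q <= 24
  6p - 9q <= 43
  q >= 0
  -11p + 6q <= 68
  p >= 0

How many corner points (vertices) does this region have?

4

Pairwise boundary intersections that survive every other constraint:
  (517/51, 101/51)
  (0, 24/7)
  (43/6, 0)
  (0, 0)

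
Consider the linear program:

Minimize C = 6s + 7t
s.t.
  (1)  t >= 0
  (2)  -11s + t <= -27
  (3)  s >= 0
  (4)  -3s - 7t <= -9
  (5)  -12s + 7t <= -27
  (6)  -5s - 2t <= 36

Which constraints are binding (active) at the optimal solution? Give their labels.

(2) and (4)

Extreme points and C = 6s + 7t:
  (3, 0) → C = 18
  (99/40, 9/40) → C = 657/40
  (162/65, 27/65) → C = 1161/65
The feasible region is unbounded (it extends along (7, 12), (1, 0)), but C strictly increases along every unbounded feasible direction, so there is no improving ray and the minimum is attained at a vertex.

The minimum is at (99/40, 9/40). Substituting into each constraint, equality holds for (2) and (4); the remaining constraints have slack.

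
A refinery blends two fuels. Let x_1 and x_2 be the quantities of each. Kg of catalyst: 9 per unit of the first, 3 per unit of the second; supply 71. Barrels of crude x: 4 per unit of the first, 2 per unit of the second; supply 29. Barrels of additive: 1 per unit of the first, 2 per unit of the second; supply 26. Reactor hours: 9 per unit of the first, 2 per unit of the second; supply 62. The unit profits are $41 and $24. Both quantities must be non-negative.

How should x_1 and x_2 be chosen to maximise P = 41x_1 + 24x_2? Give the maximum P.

Feasible corners and P = 41x_1 + 24x_2:
  (0, 0) → P = 0
  (0, 13) → P = 312
  (62/9, 0) → P = 2542/9
  (1, 25/2) → P = 341
  (33/5, 13/10) → P = 1509/5

x_1 = 1, x_2 = 25/2, maximum P = 341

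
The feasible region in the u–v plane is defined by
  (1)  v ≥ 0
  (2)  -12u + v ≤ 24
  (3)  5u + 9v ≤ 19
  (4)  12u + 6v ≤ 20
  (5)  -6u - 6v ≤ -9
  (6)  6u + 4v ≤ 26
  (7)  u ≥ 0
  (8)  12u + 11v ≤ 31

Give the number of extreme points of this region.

Intersecting each pair of boundary lines and keeping only the points that satisfy every inequality leaves:
  (5/3, 0)
  (3/2, 0)
  (11/13, 64/39)
  (0, 19/9)
  (0, 3/2)

5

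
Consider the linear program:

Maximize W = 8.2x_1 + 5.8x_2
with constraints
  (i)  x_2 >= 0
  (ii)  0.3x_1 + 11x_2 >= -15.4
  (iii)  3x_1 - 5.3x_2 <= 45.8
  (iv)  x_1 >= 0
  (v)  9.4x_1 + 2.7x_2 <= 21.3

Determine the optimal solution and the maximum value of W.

The binding constraints are x_1 = 0 and 9.4x_1 + 2.7x_2 = 21.3.
Solving simultaneously gives x_1 = 0, x_2 = 71/9.

x_1 = 0, x_2 = 71/9, maximum W = 2059/45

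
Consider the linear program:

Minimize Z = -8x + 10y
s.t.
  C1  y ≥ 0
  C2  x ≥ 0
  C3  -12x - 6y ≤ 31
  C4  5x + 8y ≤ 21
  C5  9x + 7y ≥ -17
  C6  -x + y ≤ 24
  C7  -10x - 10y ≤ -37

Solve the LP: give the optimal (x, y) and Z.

Vertices and Z = -8x + 10y:
  (21/5, 0) → Z = -168/5
  (37/10, 0) → Z = -148/5
  (43/15, 5/6) → Z = -73/5

The optimum lies where y = 0 and 5x + 8y = 21.
Solving simultaneously gives x = 21/5, y = 0.

x = 21/5, y = 0, minimum Z = -168/5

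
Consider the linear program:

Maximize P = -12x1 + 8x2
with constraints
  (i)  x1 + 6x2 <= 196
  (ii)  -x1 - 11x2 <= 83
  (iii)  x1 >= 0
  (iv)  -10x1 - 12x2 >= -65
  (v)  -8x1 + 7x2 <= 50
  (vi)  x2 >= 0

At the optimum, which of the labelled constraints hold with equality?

(iii) and (iv)

Vertices and P = -12x1 + 8x2:
  (0, 65/12) → P = 130/3
  (0, 0) → P = 0
  (13/2, 0) → P = -78

The maximum is at (0, 65/12). Substituting into each constraint, equality holds for (iii) and (iv); the remaining constraints have slack.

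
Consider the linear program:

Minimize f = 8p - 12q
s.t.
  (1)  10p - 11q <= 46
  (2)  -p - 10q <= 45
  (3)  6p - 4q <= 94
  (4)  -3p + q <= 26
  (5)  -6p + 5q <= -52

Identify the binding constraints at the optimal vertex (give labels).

(3) and (5)

Extreme points and f = 8p - 12q:
  (425/13, 332/13) → f = -584/13
  (171/8, 61/4) → f = -12
  (131/3, 42) → f = -464/3

The minimum is at (131/3, 42). Substituting into each constraint, equality holds for (3) and (5); the remaining constraints have slack.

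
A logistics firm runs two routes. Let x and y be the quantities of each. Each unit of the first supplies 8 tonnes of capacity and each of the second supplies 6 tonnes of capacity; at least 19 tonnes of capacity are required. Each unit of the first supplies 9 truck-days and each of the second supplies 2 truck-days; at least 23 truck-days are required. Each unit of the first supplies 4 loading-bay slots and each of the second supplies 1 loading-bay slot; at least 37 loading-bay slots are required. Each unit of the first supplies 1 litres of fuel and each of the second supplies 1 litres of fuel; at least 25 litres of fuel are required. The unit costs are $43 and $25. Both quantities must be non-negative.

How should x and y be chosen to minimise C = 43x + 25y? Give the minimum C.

x = 4, y = 21, minimum C = 697

The feasible region is unbounded (it extends along (0, 1), (1, 0)), but C strictly increases along every unbounded feasible direction, so there is no improving ray and the minimum is attained at a vertex.

At the optimal vertex, 4x + y = 37 and x + y = 25.
Solving simultaneously gives x = 4, y = 21.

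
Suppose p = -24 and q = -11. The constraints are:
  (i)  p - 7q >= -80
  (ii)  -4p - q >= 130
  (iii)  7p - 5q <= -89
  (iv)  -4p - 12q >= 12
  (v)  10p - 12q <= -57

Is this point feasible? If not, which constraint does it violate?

Constraint (ii): -4p - q = 107, which is not ≥ 130. All other constraints are satisfied.

not feasible — violates (ii)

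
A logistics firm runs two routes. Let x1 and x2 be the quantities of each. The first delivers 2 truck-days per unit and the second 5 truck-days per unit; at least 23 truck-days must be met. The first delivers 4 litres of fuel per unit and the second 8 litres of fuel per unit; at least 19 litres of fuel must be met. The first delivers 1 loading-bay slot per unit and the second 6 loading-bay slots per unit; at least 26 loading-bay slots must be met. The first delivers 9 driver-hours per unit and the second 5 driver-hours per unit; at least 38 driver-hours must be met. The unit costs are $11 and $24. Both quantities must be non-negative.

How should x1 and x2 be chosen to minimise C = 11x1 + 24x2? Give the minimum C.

x1 = 2, x2 = 4, minimum C = 118

The feasible region is unbounded (it extends along (0, 1), (1, 0)), but C strictly increases along every unbounded feasible direction, so there is no improving ray and the minimum is attained at a vertex.

The optimum lies where x1 + 6x2 = 26 and 9x1 + 5x2 = 38.
Solving simultaneously gives x1 = 2, x2 = 4.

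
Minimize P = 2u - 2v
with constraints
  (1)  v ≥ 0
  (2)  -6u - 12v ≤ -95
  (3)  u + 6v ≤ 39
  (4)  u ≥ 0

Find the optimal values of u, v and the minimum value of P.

u = 17/4, v = 139/24, minimum P = -37/12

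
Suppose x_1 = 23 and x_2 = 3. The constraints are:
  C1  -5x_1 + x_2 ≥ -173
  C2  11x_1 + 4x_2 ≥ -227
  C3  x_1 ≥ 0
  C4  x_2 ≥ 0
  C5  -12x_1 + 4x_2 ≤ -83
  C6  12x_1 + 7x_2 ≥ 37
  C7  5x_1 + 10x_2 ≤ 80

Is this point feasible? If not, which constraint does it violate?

not feasible — violates C7

Constraint C7: 5x_1 + 10x_2 = 145, which is not ≤ 80. All other constraints are satisfied.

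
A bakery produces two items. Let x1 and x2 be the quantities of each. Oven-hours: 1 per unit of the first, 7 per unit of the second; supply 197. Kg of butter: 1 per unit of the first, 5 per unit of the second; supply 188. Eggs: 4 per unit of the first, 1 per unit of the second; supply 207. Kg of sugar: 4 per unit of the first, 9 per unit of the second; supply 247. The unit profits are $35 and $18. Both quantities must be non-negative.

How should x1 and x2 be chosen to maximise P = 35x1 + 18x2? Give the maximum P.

x1 = 101/2, x2 = 5, maximum P = 3715/2

Feasible corners and P = 35x1 + 18x2:
  (0, 0) → P = 0
  (0, 247/9) → P = 494
  (207/4, 0) → P = 7245/4
  (101/2, 5) → P = 3715/2

The binding constraints are 4x1 + x2 = 207 and 4x1 + 9x2 = 247.
Solving simultaneously gives x1 = 101/2, x2 = 5.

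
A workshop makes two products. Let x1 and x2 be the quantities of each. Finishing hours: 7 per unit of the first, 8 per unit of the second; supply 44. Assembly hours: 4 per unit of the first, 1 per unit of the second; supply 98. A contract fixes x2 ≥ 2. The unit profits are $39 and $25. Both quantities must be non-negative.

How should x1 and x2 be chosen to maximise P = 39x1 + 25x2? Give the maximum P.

x1 = 4, x2 = 2, maximum P = 206

Vertices and P = 39x1 + 25x2:
  (0, 11/2) → P = 275/2
  (0, 2) → P = 50
  (4, 2) → P = 206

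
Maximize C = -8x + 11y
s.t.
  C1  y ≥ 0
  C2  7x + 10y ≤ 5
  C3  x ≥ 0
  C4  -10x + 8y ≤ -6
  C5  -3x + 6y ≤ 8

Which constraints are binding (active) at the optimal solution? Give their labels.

C2 and C4

Extreme points and C = -8x + 11y:
  (5/7, 0) → C = -40/7
  (3/5, 0) → C = -24/5
  (25/39, 2/39) → C = -178/39

The maximum is at (25/39, 2/39). Substituting into each constraint, equality holds for C2 and C4; the remaining constraints have slack.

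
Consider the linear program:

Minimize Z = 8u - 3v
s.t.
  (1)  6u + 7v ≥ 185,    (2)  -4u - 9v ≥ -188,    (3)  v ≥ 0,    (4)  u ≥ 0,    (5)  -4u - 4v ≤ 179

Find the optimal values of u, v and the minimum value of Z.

The optimum lies where 6u + 7v = 185 and -4u - 9v = -188.
Solving simultaneously gives u = 349/26, v = 194/13.

u = 349/26, v = 194/13, minimum Z = 814/13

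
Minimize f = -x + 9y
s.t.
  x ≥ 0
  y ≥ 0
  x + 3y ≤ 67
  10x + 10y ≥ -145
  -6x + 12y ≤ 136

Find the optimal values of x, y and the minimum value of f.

Vertices and f = -x + 9y:
  (0, 0) → f = 0
  (0, 34/3) → f = 102
  (67, 0) → f = -67
  (66/5, 269/15) → f = 741/5

x = 67, y = 0, minimum f = -67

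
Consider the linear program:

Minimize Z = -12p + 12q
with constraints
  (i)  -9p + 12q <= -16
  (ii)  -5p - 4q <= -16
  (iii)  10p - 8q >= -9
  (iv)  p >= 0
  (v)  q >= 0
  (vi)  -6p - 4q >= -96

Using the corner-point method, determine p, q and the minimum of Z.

p = 16, q = 0, minimum Z = -192

Feasible corners and Z = -12p + 12q:
  (8/3, 2/3) → Z = -24
  (304/27, 64/9) → Z = -448/9
  (16/5, 0) → Z = -192/5
  (16, 0) → Z = -192

The binding constraints are q = 0 and -6p - 4q = -96.
Solving simultaneously gives p = 16, q = 0.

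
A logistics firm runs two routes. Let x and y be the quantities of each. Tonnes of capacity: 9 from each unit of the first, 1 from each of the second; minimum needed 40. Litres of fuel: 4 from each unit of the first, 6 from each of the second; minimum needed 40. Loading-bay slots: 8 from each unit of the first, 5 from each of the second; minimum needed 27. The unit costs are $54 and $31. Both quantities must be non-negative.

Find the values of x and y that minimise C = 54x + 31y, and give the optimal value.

Corner points and C = 54x + 31y:
  (0, 40) → C = 1240
  (10, 0) → C = 540
  (4, 4) → C = 340
The feasible region is unbounded (it extends along (0, 1), (1, 0)), but C strictly increases along every unbounded feasible direction, so there is no improving ray and the minimum is attained at a vertex.

x = 4, y = 4, minimum C = 340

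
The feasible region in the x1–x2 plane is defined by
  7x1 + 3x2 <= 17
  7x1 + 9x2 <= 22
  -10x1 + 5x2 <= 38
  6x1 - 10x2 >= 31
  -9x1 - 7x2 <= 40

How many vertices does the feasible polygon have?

3

Of the 10 pairwise boundary intersections, those satisfying every inequality are:
  (263/88, -115/88)
  (239/22, -433/22)
  (-61/44, -173/44)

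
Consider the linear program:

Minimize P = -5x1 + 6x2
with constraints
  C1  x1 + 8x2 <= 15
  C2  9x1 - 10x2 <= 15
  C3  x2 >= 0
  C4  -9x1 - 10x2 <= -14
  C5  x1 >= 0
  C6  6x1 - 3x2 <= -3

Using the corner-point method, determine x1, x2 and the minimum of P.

Corner points and P = -5x1 + 6x2:
  (0, 15/8) → P = 45/4
  (7/17, 31/17) → P = 151/17
  (0, 7/5) → P = 42/5
  (4/29, 37/29) → P = 202/29

The binding constraints are -9x1 - 10x2 = -14 and 6x1 - 3x2 = -3.
Solving simultaneously gives x1 = 4/29, x2 = 37/29.

x1 = 4/29, x2 = 37/29, minimum P = 202/29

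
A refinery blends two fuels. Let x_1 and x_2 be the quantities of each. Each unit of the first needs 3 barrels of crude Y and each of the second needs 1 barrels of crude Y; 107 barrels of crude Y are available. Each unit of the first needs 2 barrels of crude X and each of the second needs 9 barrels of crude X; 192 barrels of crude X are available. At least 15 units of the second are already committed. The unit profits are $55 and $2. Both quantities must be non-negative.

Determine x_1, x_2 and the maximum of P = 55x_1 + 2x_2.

x_1 = 57/2, x_2 = 15, maximum P = 3195/2

Vertices and P = 55x_1 + 2x_2:
  (0, 64/3) → P = 128/3
  (0, 15) → P = 30
  (57/2, 15) → P = 3195/2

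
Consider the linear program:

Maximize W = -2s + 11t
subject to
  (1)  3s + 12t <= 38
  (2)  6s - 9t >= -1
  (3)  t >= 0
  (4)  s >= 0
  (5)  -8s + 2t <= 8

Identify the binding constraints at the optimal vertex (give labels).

(1) and (2)

Feasible corners and W = -2s + 11t:
  (10/3, 7/3) → W = 19
  (38/3, 0) → W = -76/3
  (0, 1/9) → W = 11/9
  (0, 0) → W = 0

The maximum is at (10/3, 7/3). Substituting into each constraint, equality holds for (1) and (2); the remaining constraints have slack.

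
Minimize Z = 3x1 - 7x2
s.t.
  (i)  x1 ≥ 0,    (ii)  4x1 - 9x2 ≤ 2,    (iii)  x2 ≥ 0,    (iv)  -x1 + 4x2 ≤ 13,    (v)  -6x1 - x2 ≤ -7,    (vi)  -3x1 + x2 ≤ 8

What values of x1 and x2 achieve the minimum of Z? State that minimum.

x1 = 3/5, x2 = 17/5, minimum Z = -22

Extreme points and Z = 3x1 - 7x2:
  (125/7, 54/7) → Z = -3/7
  (65/58, 8/29) → Z = 83/58
  (3/5, 17/5) → Z = -22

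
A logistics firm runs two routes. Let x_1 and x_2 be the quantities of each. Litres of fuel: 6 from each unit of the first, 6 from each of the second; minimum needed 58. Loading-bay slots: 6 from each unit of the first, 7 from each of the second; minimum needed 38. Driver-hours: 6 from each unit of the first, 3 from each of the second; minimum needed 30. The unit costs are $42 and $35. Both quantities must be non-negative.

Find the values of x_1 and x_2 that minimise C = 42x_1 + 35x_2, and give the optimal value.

Feasible corners and C = 42x_1 + 35x_2:
  (0, 10) → C = 350
  (29/3, 0) → C = 406
  (1/3, 28/3) → C = 1022/3
The feasible region is unbounded (it extends along (0, 1), (1, 0)), but C strictly increases along every unbounded feasible direction, so there is no improving ray and the minimum is attained at a vertex.

The binding constraints are 6x_1 + 6x_2 = 58 and 6x_1 + 3x_2 = 30.
Solving simultaneously gives x_1 = 1/3, x_2 = 28/3.

x_1 = 1/3, x_2 = 28/3, minimum C = 1022/3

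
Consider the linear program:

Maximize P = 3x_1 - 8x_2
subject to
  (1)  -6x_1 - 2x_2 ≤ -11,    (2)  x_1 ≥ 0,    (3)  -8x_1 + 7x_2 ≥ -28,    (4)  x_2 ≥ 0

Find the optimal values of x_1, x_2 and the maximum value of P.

x_1 = 7/2, x_2 = 0, maximum P = 21/2

Corner points and P = 3x_1 - 8x_2:
  (0, 11/2) → P = -44
  (11/6, 0) → P = 11/2
  (7/2, 0) → P = 21/2
The feasible region is unbounded (it extends along (0, 1), (7, 8)), but P strictly decreases along every unbounded feasible direction, so there is no improving ray and the maximum is attained at a vertex.

At the optimal vertex, -8x_1 + 7x_2 = -28 and x_2 = 0.
Solving simultaneously gives x_1 = 7/2, x_2 = 0.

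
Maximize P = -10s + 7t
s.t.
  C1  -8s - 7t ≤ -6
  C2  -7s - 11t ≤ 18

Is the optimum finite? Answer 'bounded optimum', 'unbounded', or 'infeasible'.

unbounded

From the feasible point (64/13, -62/13), moving in the direction (-7, 8) keeps every constraint satisfied while P increases without bound.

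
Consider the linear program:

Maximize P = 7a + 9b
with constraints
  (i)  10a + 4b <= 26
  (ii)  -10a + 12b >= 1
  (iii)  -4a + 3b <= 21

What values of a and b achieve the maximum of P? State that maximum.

Corner points and P = 7a + 9b:
  (77/40, 27/16) → P = 2293/80
  (-3/23, 157/23) → P = 1392/23
  (-83/6, -103/9) → P = -1199/6

At the optimal vertex, 10a + 4b = 26 and -4a + 3b = 21.
Solving simultaneously gives a = -3/23, b = 157/23.

a = -3/23, b = 157/23, maximum P = 1392/23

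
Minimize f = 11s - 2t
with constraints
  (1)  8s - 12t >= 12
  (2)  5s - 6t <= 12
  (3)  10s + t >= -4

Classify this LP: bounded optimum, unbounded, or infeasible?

bounded optimum

Feasible corners and f = 11s - 2t:
  (6, 3) → f = 60
  (-9/32, -19/16) → f = -23/32
  (-12/65, -28/13) → f = 148/65
The feasible region has finitely many vertices and no improving ray; the minimum is -23/32 at (-9/32, -19/16).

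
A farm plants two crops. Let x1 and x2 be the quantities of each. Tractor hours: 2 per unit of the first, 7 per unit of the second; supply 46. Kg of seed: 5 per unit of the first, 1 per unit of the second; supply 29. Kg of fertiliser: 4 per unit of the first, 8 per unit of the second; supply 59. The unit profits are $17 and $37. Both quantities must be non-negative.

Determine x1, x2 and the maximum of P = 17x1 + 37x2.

x1 = 15/4, x2 = 11/2, maximum P = 1069/4

Corner points and P = 17x1 + 37x2:
  (0, 0) → P = 0
  (0, 46/7) → P = 1702/7
  (29/5, 0) → P = 493/5
  (15/4, 11/2) → P = 1069/4
  (173/36, 179/36) → P = 797/3

The optimum lies where 2x1 + 7x2 = 46 and 4x1 + 8x2 = 59.
Solving simultaneously gives x1 = 15/4, x2 = 11/2.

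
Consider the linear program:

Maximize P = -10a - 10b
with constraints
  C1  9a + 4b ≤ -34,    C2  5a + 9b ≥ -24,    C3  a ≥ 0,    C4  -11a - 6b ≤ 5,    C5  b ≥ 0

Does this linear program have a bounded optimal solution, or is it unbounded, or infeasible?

The boundaries 9a + 4b = -34 and -11a - 6b = 5 meet at (-92/5, 329/10), but that point violates a ≥ 0. Every candidate vertex is excluded by some other constraint, so the feasible region is empty.

infeasible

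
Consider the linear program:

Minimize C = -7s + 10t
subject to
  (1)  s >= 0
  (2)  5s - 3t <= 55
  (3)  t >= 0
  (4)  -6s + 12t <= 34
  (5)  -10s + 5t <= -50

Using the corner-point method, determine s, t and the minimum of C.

Vertices and C = -7s + 10t:
  (11, 0) → C = -77
  (127/7, 250/21) → C = -167/21
  (5, 0) → C = -35
  (77/9, 64/9) → C = 101/9

At the optimal vertex, 5s - 3t = 55 and t = 0.
Solving simultaneously gives s = 11, t = 0.

s = 11, t = 0, minimum C = -77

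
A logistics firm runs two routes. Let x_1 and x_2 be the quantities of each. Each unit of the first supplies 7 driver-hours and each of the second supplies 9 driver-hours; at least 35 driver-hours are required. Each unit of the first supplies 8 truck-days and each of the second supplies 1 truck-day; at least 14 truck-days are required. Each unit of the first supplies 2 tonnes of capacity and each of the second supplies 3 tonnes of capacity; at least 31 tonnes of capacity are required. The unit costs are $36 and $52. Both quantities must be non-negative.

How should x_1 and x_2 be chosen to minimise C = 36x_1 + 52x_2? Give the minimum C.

x_1 = 1/2, x_2 = 10, minimum C = 538

Vertices and C = 36x_1 + 52x_2:
  (0, 14) → C = 728
  (31/2, 0) → C = 558
  (1/2, 10) → C = 538
The feasible region is unbounded (it extends along (0, 1), (1, 0)), but C strictly increases along every unbounded feasible direction, so there is no improving ray and the minimum is attained at a vertex.

The binding constraints are 8x_1 + x_2 = 14 and 2x_1 + 3x_2 = 31.
Solving simultaneously gives x_1 = 1/2, x_2 = 10.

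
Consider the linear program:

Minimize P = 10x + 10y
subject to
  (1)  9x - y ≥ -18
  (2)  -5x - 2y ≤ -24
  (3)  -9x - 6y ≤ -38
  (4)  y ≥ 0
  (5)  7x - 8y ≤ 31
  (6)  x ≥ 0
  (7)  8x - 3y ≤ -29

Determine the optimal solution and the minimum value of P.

x = 14/31, y = 337/31, minimum P = 3510/31

Extreme points and P = 10x + 10y:
  (0, 18) → P = 180
  (0, 12) → P = 120
  (14/31, 337/31) → P = 3510/31
The feasible region is unbounded (it extends along (3, 8), (1, 9)), but P strictly increases along every unbounded feasible direction, so there is no improving ray and the minimum is attained at a vertex.

The binding constraints are -5x - 2y = -24 and 8x - 3y = -29.
Solving simultaneously gives x = 14/31, y = 337/31.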